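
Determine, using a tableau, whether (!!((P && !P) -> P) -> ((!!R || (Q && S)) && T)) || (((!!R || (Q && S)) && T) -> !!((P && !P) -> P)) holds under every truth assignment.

Assume the negation and expand:
Initial set: {F ((!!((P && !P) -> P) -> ((!!R || (Q && S)) && T)) || (((!!R || (Q && S)) && T) -> !!((P && !P) -> P)))}.
F ((!!((P && !P) -> P) -> ((!!R || (Q && S)) && T)) || (((!!R || (Q && S)) && T) -> !!((P && !P) -> P))): α-rule — add F (!!((P && !P) -> P) -> ((!!R || (Q && S)) && T)), F (((!!R || (Q && S)) && T) -> !!((P && !P) -> P)).
F (!!((P && !P) -> P) -> ((!!R || (Q && S)) && T)): α-rule — add T !!((P && !P) -> P), F ((!!R || (Q && S)) && T).
F (((!!R || (Q && S)) && T) -> !!((P && !P) -> P)): α-rule — add T ((!!R || (Q && S)) && T), F !!((P && !P) -> P).
T !!((P && !P) -> P): drop double negation, giving T ((P && !P) -> P).
T ((!!R || (Q && S)) && T): α-rule — add T (!!R || (Q && S)), T T.
F !!((P && !P) -> P): drop double negation, giving F ((P && !P) -> P).
F ((P && !P) -> P): α-rule — add T (P && !P), F P.
T (P && !P): α-rule — add T P, T !P.
× closes — contains both P and !P.
All 1 branch closes.
Every branch closed, so the negation is unsatisfiable and the formula is valid.

Valid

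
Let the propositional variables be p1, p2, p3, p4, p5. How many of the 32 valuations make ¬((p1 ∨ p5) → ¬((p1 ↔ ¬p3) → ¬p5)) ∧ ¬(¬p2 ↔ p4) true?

Initial set: {T (¬((p1 ∨ p5) → ¬((p1 ↔ ¬p3) → ¬p5)) ∧ ¬(¬p2 ↔ p4))}.
T (¬((p1 ∨ p5) → ¬((p1 ↔ ¬p3) → ¬p5)) ∧ ¬(¬p2 ↔ p4)): α-rule — add T ¬((p1 ∨ p5) → ¬((p1 ↔ ¬p3) → ¬p5)), T ¬(¬p2 ↔ p4).
T ¬((p1 ∨ p5) → ¬((p1 ↔ ¬p3) → ¬p5)): α-rule — add T (p1 ∨ p5), F ¬((p1 ↔ ¬p3) → ¬p5).
T ¬(¬p2 ↔ p4): β-rule — branch into T ¬p2, F p4  //  F ¬p2, T p4.
  branch 1 (add T ¬p2, F p4):
    T (p1 ∨ p5): β-rule — branch into T p1  //  T p5.
      branch 1.1 (add T p1):
        F ¬((p1 ↔ ¬p3) → ¬p5): β-rule — branch into F (p1 ↔ ¬p3)  //  T ¬p5.
          branch 1.1.1 (add F (p1 ↔ ¬p3)):
            F (p1 ↔ ¬p3): β-rule — branch into T p1, F ¬p3  //  F p1, T ¬p3.
              branch 1.1.1.1 (add T p1, F ¬p3):
                ○ open, literals {p1=true, p2=false, p3=true, p4=false}.
              branch 1.1.1.2 (add F p1, T ¬p3):
                × closes — contains both p1 and ¬p1.
          branch 1.1.2 (add T ¬p5):
            ○ open, literals {p1=true, p2=false, p4=false, p5=false}.
      branch 1.2 (add T p5):
        F ¬((p1 ↔ ¬p3) → ¬p5): β-rule — branch into F (p1 ↔ ¬p3)  //  T ¬p5.
          branch 1.2.1 (add F (p1 ↔ ¬p3)):
            F (p1 ↔ ¬p3): β-rule — branch into T p1, F ¬p3  //  F p1, T ¬p3.
              branch 1.2.1.1 (add T p1, F ¬p3):
                ○ open, literals {p1=true, p2=false, p3=true, p4=false, p5=true}.
              branch 1.2.1.2 (add F p1, T ¬p3):
                ○ open, literals {p1=false, p2=false, p3=false, p4=false, p5=true}.
          branch 1.2.2 (add T ¬p5):
            × closes — contains both p5 and ¬p5.
  branch 2 (add F ¬p2, T p4):
    T (p1 ∨ p5): β-rule — branch into T p1  //  T p5.
      branch 2.1 (add T p1):
        F ¬((p1 ↔ ¬p3) → ¬p5): β-rule — branch into F (p1 ↔ ¬p3)  //  T ¬p5.
          branch 2.1.1 (add F (p1 ↔ ¬p3)):
            F (p1 ↔ ¬p3): β-rule — branch into T p1, F ¬p3  //  F p1, T ¬p3.
              branch 2.1.1.1 (add T p1, F ¬p3):
                ○ open, literals {p1=true, p2=true, p3=true, p4=true}.
              branch 2.1.1.2 (add F p1, T ¬p3):
                × closes — contains both p1 and ¬p1.
          branch 2.1.2 (add T ¬p5):
            ○ open, literals {p1=true, p2=true, p4=true, p5=false}.
      branch 2.2 (add T p5):
        F ¬((p1 ↔ ¬p3) → ¬p5): β-rule — branch into F (p1 ↔ ¬p3)  //  T ¬p5.
          branch 2.2.1 (add F (p1 ↔ ¬p3)):
            F (p1 ↔ ¬p3): β-rule — branch into T p1, F ¬p3  //  F p1, T ¬p3.
              branch 2.2.1.1 (add T p1, F ¬p3):
                ○ open, literals {p1=true, p2=true, p3=true, p4=true, p5=true}.
              branch 2.2.1.2 (add F p1, T ¬p3):
                ○ open, literals {p1=false, p2=true, p3=false, p4=true, p5=true}.
          branch 2.2.2 (add T ¬p5):
            × closes — contains both p5 and ¬p5.
4 branches closed, 8 open.
Each open branch fixes some atoms; the unmentioned ones are free. Counting distinct full assignments: branch {p1=true, p2=false, p3=true, p4=false} (p5) contributes 2 new; branch {p1=true, p2=false, p4=false, p5=false} (p3) contributes 1 new; branch {p1=true, p2=false, p3=true, p4=false, p5=true} (none free) contributes 0 new; branch {p1=false, p2=false, p3=false, p4=false, p5=true} (none free) contributes 1 new; branch {p1=true, p2=true, p3=true, p4=true} (p5) contributes 2 new; branch {p1=true, p2=true, p4=true, p5=false} (p3) contributes 1 new; branch {p1=true, p2=true, p3=true, p4=true, p5=true} (none free) contributes 0 new; branch {p1=false, p2=true, p3=false, p4=true, p5=true} (none free) contributes 1 new. Total: 8.

8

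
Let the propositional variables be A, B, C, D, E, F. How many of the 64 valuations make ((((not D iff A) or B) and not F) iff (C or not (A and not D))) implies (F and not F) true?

40

Initial set: {(((((not D iff A) or B) and not F) iff (C or not (A and not D))) implies (F and not F))}.
(((((not D iff A) or B) and not F) iff (C or not (A and not D))) implies (F and not F)): β-rule — branch into not ((((not D iff A) or B) and not F) iff (C or not (A and not D)))  //  (F and not F).
  branch 1 (add not ((((not D iff A) or B) and not F) iff (C or not (A and not D)))):
    not ((((not D iff A) or B) and not F) iff (C or not (A and not D))): β-rule — branch into (((not D iff A) or B) and not F), not (C or not (A and not D))  //  not (((not D iff A) or B) and not F), (C or not (A and not D)).
      branch 1.1 (add (((not D iff A) or B) and not F), not (C or not (A and not D))):
        (((not D iff A) or B) and not F): α-rule — add ((not D iff A) or B), not F.
        not (C or not (A and not D)): α-rule — add not C, not not (A and not D).
        not not (A and not D): α-rule — add A, not D.
        ((not D iff A) or B): β-rule — branch into (not D iff A)  //  B.
          branch 1.1.1 (add (not D iff A)):
            (not D iff A): β-rule — branch into not D, A  //  not not D, not A.
              branch 1.1.1.1 (add not D, A):
                ○ open, literals {A=true, C=false, D=false, F=false}.
              branch 1.1.1.2 (add not not D, not A):
                × closes — contains both D and not D.
          branch 1.1.2 (add B):
            ○ open, literals {A=true, B=true, C=false, D=false, F=false}.
      branch 1.2 (add not (((not D iff A) or B) and not F), (C or not (A and not D))):
        not (((not D iff A) or B) and not F): β-rule — branch into not ((not D iff A) or B)  //  not not F.
          branch 1.2.1 (add not ((not D iff A) or B)):
            not ((not D iff A) or B): α-rule — add not (not D iff A), not B.
            (C or not (A and not D)): β-rule — branch into C  //  not (A and not D).
              branch 1.2.1.1 (add C):
                not (not D iff A): β-rule — branch into not D, not A  //  not not D, A.
                  branch 1.2.1.1.1 (add not D, not A):
                    ○ open, literals {A=false, B=false, C=true, D=false}.
                  branch 1.2.1.1.2 (add not not D, A):
                    ○ open, literals {A=true, B=false, C=true, D=true}.
              branch 1.2.1.2 (add not (A and not D)):
                not (not D iff A): β-rule — branch into not D, not A  //  not not D, A.
                  branch 1.2.1.2.1 (add not D, not A):
                    not (A and not D): β-rule — branch into not A  //  not not D.
                      branch 1.2.1.2.1.1 (add not A):
                        ○ open, literals {A=false, B=false, D=false}.
                      branch 1.2.1.2.1.2 (add not not D):
                        × closes — contains both D and not D.
                  branch 1.2.1.2.2 (add not not D, A):
                    not (A and not D): β-rule — branch into not A  //  not not D.
                      branch 1.2.1.2.2.1 (add not A):
                        × closes — contains both A and not A.
                      branch 1.2.1.2.2.2 (add not not D):
                        ○ open, literals {A=true, B=false, D=true}.
          branch 1.2.2 (add not not F):
            (C or not (A and not D)): β-rule — branch into C  //  not (A and not D).
              branch 1.2.2.1 (add C):
                ○ open, literals {C=true, F=true}.
              branch 1.2.2.2 (add not (A and not D)):
                not (A and not D): β-rule — branch into not A  //  not not D.
                  branch 1.2.2.2.1 (add not A):
                    ○ open, literals {A=false, F=true}.
                  branch 1.2.2.2.2 (add not not D):
                    ○ open, literals {D=true, F=true}.
  branch 2 (add (F and not F)):
    (F and not F): α-rule — add F, not F.
    × closes — contains both F and not F.
4 branches closed, 9 open.
Each open branch fixes some atoms; the unmentioned ones are free. Counting distinct full assignments: branch {A=true, C=false, D=false, F=false} (B, E) contributes 4 new; branch {A=true, B=true, C=false, D=false, F=false} (E) contributes 0 new; branch {A=false, B=false, C=true, D=false} (E, F) contributes 4 new; branch {A=true, B=false, C=true, D=true} (E, F) contributes 4 new; branch {A=false, B=false, D=false} (C, E, F) contributes 4 new; branch {A=true, B=false, D=true} (C, E, F) contributes 4 new; branch {C=true, F=true} (A, B, D, E) contributes 12 new; branch {A=false, F=true} (B, C, D, E) contributes 6 new; branch {D=true, F=true} (A, B, C, E) contributes 2 new. Total: 40.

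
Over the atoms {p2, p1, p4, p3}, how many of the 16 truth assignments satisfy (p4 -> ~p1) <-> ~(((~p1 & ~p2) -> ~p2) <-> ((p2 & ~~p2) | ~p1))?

Initial set: {((p4 -> ~p1) <-> ~(((~p1 & ~p2) -> ~p2) <-> ((p2 & ~~p2) | ~p1)))}.
((p4 -> ~p1) <-> ~(((~p1 & ~p2) -> ~p2) <-> ((p2 & ~~p2) | ~p1))): β-rule — branch into (p4 -> ~p1), ~(((~p1 & ~p2) -> ~p2) <-> ((p2 & ~~p2) | ~p1))  //  ~(p4 -> ~p1), ~~(((~p1 & ~p2) -> ~p2) <-> ((p2 & ~~p2) | ~p1)).
  branch 1 (add (p4 -> ~p1), ~(((~p1 & ~p2) -> ~p2) <-> ((p2 & ~~p2) | ~p1))):
    (p4 -> ~p1): β-rule — branch into ~p4  //  ~p1.
      branch 1.1 (add ~p4):
        ~(((~p1 & ~p2) -> ~p2) <-> ((p2 & ~~p2) | ~p1)): β-rule — branch into ((~p1 & ~p2) -> ~p2), ~((p2 & ~~p2) | ~p1)  //  ~((~p1 & ~p2) -> ~p2), ((p2 & ~~p2) | ~p1).
          branch 1.1.1 (add ((~p1 & ~p2) -> ~p2), ~((p2 & ~~p2) | ~p1)):
            ~((p2 & ~~p2) | ~p1): α-rule — add ~(p2 & ~~p2), ~~p1.
            ((~p1 & ~p2) -> ~p2): β-rule — branch into ~(~p1 & ~p2)  //  ~p2.
              branch 1.1.1.1 (add ~(~p1 & ~p2)):
                ~(p2 & ~~p2): β-rule — branch into ~p2  //  ~~~p2.
                  branch 1.1.1.1.1 (add ~p2):
                    ~(~p1 & ~p2): β-rule — branch into ~~p1  //  ~~p2.
                      branch 1.1.1.1.1.1 (add ~~p1):
                        ○ open, literals {p1=true, p2=false, p4=false}.
                      branch 1.1.1.1.1.2 (add ~~p2):
                        × closes — contains both p2 and ~p2.
                  branch 1.1.1.1.2 (add ~~~p2):
                    ~~~p2: drop double negation, giving ~p2.
                    ~(~p1 & ~p2): β-rule — branch into ~~p1  //  ~~p2.
                      branch 1.1.1.1.2.1 (add ~~p1):
                        ○ open, literals {p1=true, p2=false, p4=false}.
                      branch 1.1.1.1.2.2 (add ~~p2):
                        × closes — contains both p2 and ~p2.
              branch 1.1.1.2 (add ~p2):
                ~(p2 & ~~p2): β-rule — branch into ~p2  //  ~~~p2.
                  branch 1.1.1.2.1 (add ~p2):
                    ○ open, literals {p1=true, p2=false, p4=false}.
                  branch 1.1.1.2.2 (add ~~~p2):
                    ~~~p2: drop double negation, giving ~p2.
                    ○ open, literals {p1=true, p2=false, p4=false}.
          branch 1.1.2 (add ~((~p1 & ~p2) -> ~p2), ((p2 & ~~p2) | ~p1)):
            ~((~p1 & ~p2) -> ~p2): α-rule — add (~p1 & ~p2), ~~p2.
            (~p1 & ~p2): α-rule — add ~p1, ~p2.
            × closes — contains both p2 and ~p2.
      branch 1.2 (add ~p1):
        ~(((~p1 & ~p2) -> ~p2) <-> ((p2 & ~~p2) | ~p1)): β-rule — branch into ((~p1 & ~p2) -> ~p2), ~((p2 & ~~p2) | ~p1)  //  ~((~p1 & ~p2) -> ~p2), ((p2 & ~~p2) | ~p1).
          branch 1.2.1 (add ((~p1 & ~p2) -> ~p2), ~((p2 & ~~p2) | ~p1)):
            ~((p2 & ~~p2) | ~p1): α-rule — add ~(p2 & ~~p2), ~~p1.
            × closes — contains both p1 and ~p1.
          branch 1.2.2 (add ~((~p1 & ~p2) -> ~p2), ((p2 & ~~p2) | ~p1)):
            ~((~p1 & ~p2) -> ~p2): α-rule — add (~p1 & ~p2), ~~p2.
            (~p1 & ~p2): α-rule — add ~p1, ~p2.
            × closes — contains both p2 and ~p2.
  branch 2 (add ~(p4 -> ~p1), ~~(((~p1 & ~p2) -> ~p2) <-> ((p2 & ~~p2) | ~p1))):
    ~(p4 -> ~p1): α-rule — add p4, ~~p1.
    ~~(((~p1 & ~p2) -> ~p2) <-> ((p2 & ~~p2) | ~p1)): β-rule — branch into ((~p1 & ~p2) -> ~p2), ((p2 & ~~p2) | ~p1)  //  ~((~p1 & ~p2) -> ~p2), ~((p2 & ~~p2) | ~p1).
      branch 2.1 (add ((~p1 & ~p2) -> ~p2), ((p2 & ~~p2) | ~p1)):
        ((~p1 & ~p2) -> ~p2): β-rule — branch into ~(~p1 & ~p2)  //  ~p2.
          branch 2.1.1 (add ~(~p1 & ~p2)):
            ((p2 & ~~p2) | ~p1): β-rule — branch into (p2 & ~~p2)  //  ~p1.
              branch 2.1.1.1 (add (p2 & ~~p2)):
                (p2 & ~~p2): α-rule — add p2, ~~p2.
                ~~p2: drop double negation, giving p2.
                ~(~p1 & ~p2): β-rule — branch into ~~p1  //  ~~p2.
                  branch 2.1.1.1.1 (add ~~p1):
                    ○ open, literals {p1=true, p2=true, p4=true}.
                  branch 2.1.1.1.2 (add ~~p2):
                    ○ open, literals {p1=true, p2=true, p4=true}.
              branch 2.1.1.2 (add ~p1):
                × closes — contains both p1 and ~p1.
          branch 2.1.2 (add ~p2):
            ((p2 & ~~p2) | ~p1): β-rule — branch into (p2 & ~~p2)  //  ~p1.
              branch 2.1.2.1 (add (p2 & ~~p2)):
                (p2 & ~~p2): α-rule — add p2, ~~p2.
                × closes — contains both p2 and ~p2.
              branch 2.1.2.2 (add ~p1):
                × closes — contains both p1 and ~p1.
      branch 2.2 (add ~((~p1 & ~p2) -> ~p2), ~((p2 & ~~p2) | ~p1)):
        ~((~p1 & ~p2) -> ~p2): α-rule — add (~p1 & ~p2), ~~p2.
        ~((p2 & ~~p2) | ~p1): α-rule — add ~(p2 & ~~p2), ~~p1.
        (~p1 & ~p2): α-rule — add ~p1, ~p2.
        × closes — contains both p1 and ~p1.
9 branches closed, 6 open.
Each open branch fixes some atoms; the unmentioned ones are free. Counting distinct full assignments: branch {p1=true, p2=false, p4=false} (p3) contributes 2 new; branch {p1=true, p2=false, p4=false} (p3) contributes 0 new; branch {p1=true, p2=false, p4=false} (p3) contributes 0 new; branch {p1=true, p2=false, p4=false} (p3) contributes 0 new; branch {p1=true, p2=true, p4=true} (p3) contributes 2 new; branch {p1=true, p2=true, p4=true} (p3) contributes 0 new. Total: 4.

4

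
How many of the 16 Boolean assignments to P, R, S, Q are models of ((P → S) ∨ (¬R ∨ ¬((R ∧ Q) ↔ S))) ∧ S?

Initial set: {(((P → S) ∨ (¬R ∨ ¬((R ∧ Q) ↔ S))) ∧ S)}.
(((P → S) ∨ (¬R ∨ ¬((R ∧ Q) ↔ S))) ∧ S): α-rule — add ((P → S) ∨ (¬R ∨ ¬((R ∧ Q) ↔ S))), S.
((P → S) ∨ (¬R ∨ ¬((R ∧ Q) ↔ S))): β-rule — branch into (P → S)  //  (¬R ∨ ¬((R ∧ Q) ↔ S)).
  branch 1 (add (P → S)):
    (P → S): β-rule — branch into ¬P  //  S.
      branch 1.1 (add ¬P):
        ○ open, literals {P=false, S=true}.
      branch 1.2 (add S):
        ○ open, literals {S=true}.
  branch 2 (add (¬R ∨ ¬((R ∧ Q) ↔ S))):
    (¬R ∨ ¬((R ∧ Q) ↔ S)): β-rule — branch into ¬R  //  ¬((R ∧ Q) ↔ S).
      branch 2.1 (add ¬R):
        ○ open, literals {R=false, S=true}.
      branch 2.2 (add ¬((R ∧ Q) ↔ S)):
        ¬((R ∧ Q) ↔ S): β-rule — branch into (R ∧ Q), ¬S  //  ¬(R ∧ Q), S.
          branch 2.2.1 (add (R ∧ Q), ¬S):
            × closes — contains both S and ¬S.
          branch 2.2.2 (add ¬(R ∧ Q), S):
            ¬(R ∧ Q): β-rule — branch into ¬R  //  ¬Q.
              branch 2.2.2.1 (add ¬R):
                ○ open, literals {R=false, S=true}.
              branch 2.2.2.2 (add ¬Q):
                ○ open, literals {Q=false, S=true}.
1 branch closed, 5 open.
Each open branch fixes some atoms; the unmentioned ones are free. Counting distinct full assignments: branch {P=false, S=true} (R, Q) contributes 4 new; branch {S=true} (P, R, Q) contributes 4 new; branch {R=false, S=true} (P, Q) contributes 0 new; branch {R=false, S=true} (P, Q) contributes 0 new; branch {Q=false, S=true} (P, R) contributes 0 new. Total: 8.

8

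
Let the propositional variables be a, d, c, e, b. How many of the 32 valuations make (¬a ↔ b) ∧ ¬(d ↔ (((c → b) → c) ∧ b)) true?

Initial set: {((¬a ↔ b) ∧ ¬(d ↔ (((c → b) → c) ∧ b)))}.
((¬a ↔ b) ∧ ¬(d ↔ (((c → b) → c) ∧ b))): α-rule — add (¬a ↔ b), ¬(d ↔ (((c → b) → c) ∧ b)).
(¬a ↔ b): β-rule — branch into ¬a, b  //  ¬¬a, ¬b.
  branch 1 (add ¬a, b):
    ¬(d ↔ (((c → b) → c) ∧ b)): β-rule — branch into d, ¬(((c → b) → c) ∧ b)  //  ¬d, (((c → b) → c) ∧ b).
      branch 1.1 (add d, ¬(((c → b) → c) ∧ b)):
        ¬(((c → b) → c) ∧ b): β-rule — branch into ¬((c → b) → c)  //  ¬b.
          branch 1.1.1 (add ¬((c → b) → c)):
            ¬((c → b) → c): α-rule — add (c → b), ¬c.
            (c → b): β-rule — branch into ¬c  //  b.
              branch 1.1.1.1 (add ¬c):
                ○ open, literals {a=0, b=1, c=0, d=1}.
              branch 1.1.1.2 (add b):
                ○ open, literals {a=0, b=1, c=0, d=1}.
          branch 1.1.2 (add ¬b):
            × closes — contains both b and ¬b.
      branch 1.2 (add ¬d, (((c → b) → c) ∧ b)):
        (((c → b) → c) ∧ b): α-rule — add ((c → b) → c), b.
        ((c → b) → c): β-rule — branch into ¬(c → b)  //  c.
          branch 1.2.1 (add ¬(c → b)):
            ¬(c → b): α-rule — add c, ¬b.
            × closes — contains both b and ¬b.
          branch 1.2.2 (add c):
            ○ open, literals {a=0, b=1, c=1, d=0}.
  branch 2 (add ¬¬a, ¬b):
    ¬(d ↔ (((c → b) → c) ∧ b)): β-rule — branch into d, ¬(((c → b) → c) ∧ b)  //  ¬d, (((c → b) → c) ∧ b).
      branch 2.1 (add d, ¬(((c → b) → c) ∧ b)):
        ¬(((c → b) → c) ∧ b): β-rule — branch into ¬((c → b) → c)  //  ¬b.
          branch 2.1.1 (add ¬((c → b) → c)):
            ¬((c → b) → c): α-rule — add (c → b), ¬c.
            (c → b): β-rule — branch into ¬c  //  b.
              branch 2.1.1.1 (add ¬c):
                ○ open, literals {a=1, b=0, c=0, d=1}.
              branch 2.1.1.2 (add b):
                × closes — contains both b and ¬b.
          branch 2.1.2 (add ¬b):
            ○ open, literals {a=1, b=0, d=1}.
      branch 2.2 (add ¬d, (((c → b) → c) ∧ b)):
        (((c → b) → c) ∧ b): α-rule — add ((c → b) → c), b.
        × closes — contains both b and ¬b.
4 branches closed, 5 open.
Each open branch fixes some atoms; the unmentioned ones are free. Counting distinct full assignments: branch {a=0, b=1, c=0, d=1} (e) contributes 2 new; branch {a=0, b=1, c=0, d=1} (e) contributes 0 new; branch {a=0, b=1, c=1, d=0} (e) contributes 2 new; branch {a=1, b=0, c=0, d=1} (e) contributes 2 new; branch {a=1, b=0, d=1} (c, e) contributes 2 new. Total: 8.

8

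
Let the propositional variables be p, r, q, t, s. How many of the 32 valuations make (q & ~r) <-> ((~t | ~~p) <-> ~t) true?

Initial set: {((q & ~r) <-> ((~t | ~~p) <-> ~t))}.
((q & ~r) <-> ((~t | ~~p) <-> ~t)): β-rule — branch into (q & ~r), ((~t | ~~p) <-> ~t)  //  ~(q & ~r), ~((~t | ~~p) <-> ~t).
  branch 1 (add (q & ~r), ((~t | ~~p) <-> ~t)):
    (q & ~r): α-rule — add q, ~r.
    ((~t | ~~p) <-> ~t): β-rule — branch into (~t | ~~p), ~t  //  ~(~t | ~~p), ~~t.
      branch 1.1 (add (~t | ~~p), ~t):
        (~t | ~~p): β-rule — branch into ~t  //  ~~p.
          branch 1.1.1 (add ~t):
            ○ open, literals {q=1, r=0, t=0}.
          branch 1.1.2 (add ~~p):
            ~~p: drop double negation, giving p.
            ○ open, literals {p=1, q=1, r=0, t=0}.
      branch 1.2 (add ~(~t | ~~p), ~~t):
        ~(~t | ~~p): α-rule — add ~~t, ~~~p.
        ~~~p: drop double negation, giving ~p.
        ○ open, literals {p=0, q=1, r=0, t=1}.
  branch 2 (add ~(q & ~r), ~((~t | ~~p) <-> ~t)):
    ~(q & ~r): β-rule — branch into ~q  //  ~~r.
      branch 2.1 (add ~q):
        ~((~t | ~~p) <-> ~t): β-rule — branch into (~t | ~~p), ~~t  //  ~(~t | ~~p), ~t.
          branch 2.1.1 (add (~t | ~~p), ~~t):
            (~t | ~~p): β-rule — branch into ~t  //  ~~p.
              branch 2.1.1.1 (add ~t):
                × closes — contains both t and ~t.
              branch 2.1.1.2 (add ~~p):
                ~~p: drop double negation, giving p.
                ○ open, literals {p=1, q=0, t=1}.
          branch 2.1.2 (add ~(~t | ~~p), ~t):
            ~(~t | ~~p): α-rule — add ~~t, ~~~p.
            × closes — contains both t and ~t.
      branch 2.2 (add ~~r):
        ~((~t | ~~p) <-> ~t): β-rule — branch into (~t | ~~p), ~~t  //  ~(~t | ~~p), ~t.
          branch 2.2.1 (add (~t | ~~p), ~~t):
            (~t | ~~p): β-rule — branch into ~t  //  ~~p.
              branch 2.2.1.1 (add ~t):
                × closes — contains both t and ~t.
              branch 2.2.1.2 (add ~~p):
                ~~p: drop double negation, giving p.
                ○ open, literals {p=1, r=1, t=1}.
          branch 2.2.2 (add ~(~t | ~~p), ~t):
            ~(~t | ~~p): α-rule — add ~~t, ~~~p.
            × closes — contains both t and ~t.
4 branches closed, 5 open.
Each open branch fixes some atoms; the unmentioned ones are free. Counting distinct full assignments: branch {q=1, r=0, t=0} (p, s) contributes 4 new; branch {p=1, q=1, r=0, t=0} (s) contributes 0 new; branch {p=0, q=1, r=0, t=1} (s) contributes 2 new; branch {p=1, q=0, t=1} (r, s) contributes 4 new; branch {p=1, r=1, t=1} (q, s) contributes 2 new. Total: 12.

12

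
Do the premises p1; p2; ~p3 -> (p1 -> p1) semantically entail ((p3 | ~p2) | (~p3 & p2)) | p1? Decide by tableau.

Yes

Initial set: {p1; p2; (~p3 -> (p1 -> p1)); ~(((p3 | ~p2) | (~p3 & p2)) | p1)}.
~(((p3 | ~p2) | (~p3 & p2)) | p1): α-rule — add ~((p3 | ~p2) | (~p3 & p2)), ~p1.
× closes — contains both p1 and ~p1.
All 1 branch closes.
Every branch closed, so the premises entail the conclusion.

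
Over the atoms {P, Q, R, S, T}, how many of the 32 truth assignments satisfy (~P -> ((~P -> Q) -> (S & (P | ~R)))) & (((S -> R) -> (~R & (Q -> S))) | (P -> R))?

24

Initial set: {T ((~P -> ((~P -> Q) -> (S & (P | ~R)))) & (((S -> R) -> (~R & (Q -> S))) | (P -> R)))}.
T ((~P -> ((~P -> Q) -> (S & (P | ~R)))) & (((S -> R) -> (~R & (Q -> S))) | (P -> R))): α-rule — add T (~P -> ((~P -> Q) -> (S & (P | ~R)))), T (((S -> R) -> (~R & (Q -> S))) | (P -> R)).
T (~P -> ((~P -> Q) -> (S & (P | ~R)))): β-rule — branch into F ~P  //  T ((~P -> Q) -> (S & (P | ~R))).
  branch 1 (add F ~P):
    T (((S -> R) -> (~R & (Q -> S))) | (P -> R)): β-rule — branch into T ((S -> R) -> (~R & (Q -> S)))  //  T (P -> R).
      branch 1.1 (add T ((S -> R) -> (~R & (Q -> S)))):
        T ((S -> R) -> (~R & (Q -> S))): β-rule — branch into F (S -> R)  //  T (~R & (Q -> S)).
          branch 1.1.1 (add F (S -> R)):
            F (S -> R): α-rule — add T S, F R.
            ○ open, literals {P=1, R=0, S=1}.
          branch 1.1.2 (add T (~R & (Q -> S))):
            T (~R & (Q -> S)): α-rule — add T ~R, T (Q -> S).
            T (Q -> S): β-rule — branch into F Q  //  T S.
              branch 1.1.2.1 (add F Q):
                ○ open, literals {P=1, Q=0, R=0}.
              branch 1.1.2.2 (add T S):
                ○ open, literals {P=1, R=0, S=1}.
      branch 1.2 (add T (P -> R)):
        T (P -> R): β-rule — branch into F P  //  T R.
          branch 1.2.1 (add F P):
            × closes — contains both P and ~P.
          branch 1.2.2 (add T R):
            ○ open, literals {P=1, R=1}.
  branch 2 (add T ((~P -> Q) -> (S & (P | ~R)))):
    T (((S -> R) -> (~R & (Q -> S))) | (P -> R)): β-rule — branch into T ((S -> R) -> (~R & (Q -> S)))  //  T (P -> R).
      branch 2.1 (add T ((S -> R) -> (~R & (Q -> S)))):
        T ((~P -> Q) -> (S & (P | ~R))): β-rule — branch into F (~P -> Q)  //  T (S & (P | ~R)).
          branch 2.1.1 (add F (~P -> Q)):
            F (~P -> Q): α-rule — add T ~P, F Q.
            T ((S -> R) -> (~R & (Q -> S))): β-rule — branch into F (S -> R)  //  T (~R & (Q -> S)).
              branch 2.1.1.1 (add F (S -> R)):
                F (S -> R): α-rule — add T S, F R.
                ○ open, literals {P=0, Q=0, R=0, S=1}.
              branch 2.1.1.2 (add T (~R & (Q -> S))):
                T (~R & (Q -> S)): α-rule — add T ~R, T (Q -> S).
                T (Q -> S): β-rule — branch into F Q  //  T S.
                  branch 2.1.1.2.1 (add F Q):
                    ○ open, literals {P=0, Q=0, R=0}.
                  branch 2.1.1.2.2 (add T S):
                    ○ open, literals {P=0, Q=0, R=0, S=1}.
          branch 2.1.2 (add T (S & (P | ~R))):
            T (S & (P | ~R)): α-rule — add T S, T (P | ~R).
            T ((S -> R) -> (~R & (Q -> S))): β-rule — branch into F (S -> R)  //  T (~R & (Q -> S)).
              branch 2.1.2.1 (add F (S -> R)):
                F (S -> R): α-rule — add T S, F R.
                T (P | ~R): β-rule — branch into T P  //  T ~R.
                  branch 2.1.2.1.1 (add T P):
                    ○ open, literals {P=1, R=0, S=1}.
                  branch 2.1.2.1.2 (add T ~R):
                    ○ open, literals {R=0, S=1}.
              branch 2.1.2.2 (add T (~R & (Q -> S))):
                T (~R & (Q -> S)): α-rule — add T ~R, T (Q -> S).
                T (P | ~R): β-rule — branch into T P  //  T ~R.
                  branch 2.1.2.2.1 (add T P):
                    T (Q -> S): β-rule — branch into F Q  //  T S.
                      branch 2.1.2.2.1.1 (add F Q):
                        ○ open, literals {P=1, Q=0, R=0, S=1}.
                      branch 2.1.2.2.1.2 (add T S):
                        ○ open, literals {P=1, R=0, S=1}.
                  branch 2.1.2.2.2 (add T ~R):
                    T (Q -> S): β-rule — branch into F Q  //  T S.
                      branch 2.1.2.2.2.1 (add F Q):
                        ○ open, literals {Q=0, R=0, S=1}.
                      branch 2.1.2.2.2.2 (add T S):
                        ○ open, literals {R=0, S=1}.
      branch 2.2 (add T (P -> R)):
        T ((~P -> Q) -> (S & (P | ~R))): β-rule — branch into F (~P -> Q)  //  T (S & (P | ~R)).
          branch 2.2.1 (add F (~P -> Q)):
            F (~P -> Q): α-rule — add T ~P, F Q.
            T (P -> R): β-rule — branch into F P  //  T R.
              branch 2.2.1.1 (add F P):
                ○ open, literals {P=0, Q=0}.
              branch 2.2.1.2 (add T R):
                ○ open, literals {P=0, Q=0, R=1}.
          branch 2.2.2 (add T (S & (P | ~R))):
            T (S & (P | ~R)): α-rule — add T S, T (P | ~R).
            T (P -> R): β-rule — branch into F P  //  T R.
              branch 2.2.2.1 (add F P):
                T (P | ~R): β-rule — branch into T P  //  T ~R.
                  branch 2.2.2.1.1 (add T P):
                    × closes — contains both P and ~P.
                  branch 2.2.2.1.2 (add T ~R):
                    ○ open, literals {P=0, R=0, S=1}.
              branch 2.2.2.2 (add T R):
                T (P | ~R): β-rule — branch into T P  //  T ~R.
                  branch 2.2.2.2.1 (add T P):
                    ○ open, literals {P=1, R=1, S=1}.
                  branch 2.2.2.2.2 (add T ~R):
                    × closes — contains both R and ~R.
3 branches closed, 17 open.
Each open branch fixes some atoms; the unmentioned ones are free. Counting distinct full assignments: branch {P=1, R=0, S=1} (Q, T) contributes 4 new; branch {P=1, Q=0, R=0} (S, T) contributes 2 new; branch {P=1, R=0, S=1} (Q, T) contributes 0 new; branch {P=1, R=1} (Q, S, T) contributes 8 new; branch {P=0, Q=0, R=0, S=1} (T) contributes 2 new; branch {P=0, Q=0, R=0} (S, T) contributes 2 new; branch {P=0, Q=0, R=0, S=1} (T) contributes 0 new; branch {P=1, R=0, S=1} (Q, T) contributes 0 new; branch {R=0, S=1} (P, Q, T) contributes 2 new; branch {P=1, Q=0, R=0, S=1} (T) contributes 0 new; branch {P=1, R=0, S=1} (Q, T) contributes 0 new; branch {Q=0, R=0, S=1} (P, T) contributes 0 new; branch {R=0, S=1} (P, Q, T) contributes 0 new; branch {P=0, Q=0} (R, S, T) contributes 4 new; branch {P=0, Q=0, R=1} (S, T) contributes 0 new; branch {P=0, R=0, S=1} (Q, T) contributes 0 new; branch {P=1, R=1, S=1} (Q, T) contributes 0 new. Total: 24.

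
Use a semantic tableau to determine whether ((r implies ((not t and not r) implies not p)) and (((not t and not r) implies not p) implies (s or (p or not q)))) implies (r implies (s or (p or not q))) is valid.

Valid

Assume the negation and expand:
Initial set: {not (((r implies ((not t and not r) implies not p)) and (((not t and not r) implies not p) implies (s or (p or not q)))) implies (r implies (s or (p or not q))))}.
not (((r implies ((not t and not r) implies not p)) and (((not t and not r) implies not p) implies (s or (p or not q)))) implies (r implies (s or (p or not q)))): α-rule — add ((r implies ((not t and not r) implies not p)) and (((not t and not r) implies not p) implies (s or (p or not q)))), not (r implies (s or (p or not q))).
((r implies ((not t and not r) implies not p)) and (((not t and not r) implies not p) implies (s or (p or not q)))): α-rule — add (r implies ((not t and not r) implies not p)), (((not t and not r) implies not p) implies (s or (p or not q))).
not (r implies (s or (p or not q))): α-rule — add r, not (s or (p or not q)).
not (s or (p or not q)): α-rule — add not s, not (p or not q).
not (p or not q): α-rule — add not p, not not q.
(r implies ((not t and not r) implies not p)): β-rule — branch into not r  //  ((not t and not r) implies not p).
  branch 1 (add not r):
    × closes — contains both r and not r.
  branch 2 (add ((not t and not r) implies not p)):
    (((not t and not r) implies not p) implies (s or (p or not q))): β-rule — branch into not ((not t and not r) implies not p)  //  (s or (p or not q)).
      branch 2.1 (add not ((not t and not r) implies not p)):
        not ((not t and not r) implies not p): α-rule — add (not t and not r), not not p.
        × closes — contains both p and not p.
      branch 2.2 (add (s or (p or not q))):
        ((not t and not r) implies not p): β-rule — branch into not (not t and not r)  //  not p.
          branch 2.2.1 (add not (not t and not r)):
            (s or (p or not q)): β-rule — branch into s  //  (p or not q).
              branch 2.2.1.1 (add s):
                × closes — contains both s and not s.
              branch 2.2.1.2 (add (p or not q)):
                not (not t and not r): β-rule — branch into not not t  //  not not r.
                  branch 2.2.1.2.1 (add not not t):
                    (p or not q): β-rule — branch into p  //  not q.
                      branch 2.2.1.2.1.1 (add p):
                        × closes — contains both p and not p.
                      branch 2.2.1.2.1.2 (add not q):
                        × closes — contains both q and not q.
                  branch 2.2.1.2.2 (add not not r):
                    (p or not q): β-rule — branch into p  //  not q.
                      branch 2.2.1.2.2.1 (add p):
                        × closes — contains both p and not p.
                      branch 2.2.1.2.2.2 (add not q):
                        × closes — contains both q and not q.
          branch 2.2.2 (add not p):
            (s or (p or not q)): β-rule — branch into s  //  (p or not q).
              branch 2.2.2.1 (add s):
                × closes — contains both s and not s.
              branch 2.2.2.2 (add (p or not q)):
                (p or not q): β-rule — branch into p  //  not q.
                  branch 2.2.2.2.1 (add p):
                    × closes — contains both p and not p.
                  branch 2.2.2.2.2 (add not q):
                    × closes — contains both q and not q.
All 10 branches close.
Every branch closed, so the negation is unsatisfiable and the formula is valid.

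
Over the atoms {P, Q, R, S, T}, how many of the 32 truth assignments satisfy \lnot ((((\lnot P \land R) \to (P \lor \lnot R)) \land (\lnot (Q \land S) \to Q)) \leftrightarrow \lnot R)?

Initial set: {\lnot ((((\lnot P \land R) \to (P \lor \lnot R)) \land (\lnot (Q \land S) \to Q)) \leftrightarrow \lnot R)}.
\lnot ((((\lnot P \land R) \to (P \lor \lnot R)) \land (\lnot (Q \land S) \to Q)) \leftrightarrow \lnot R): β-rule — branch into (((\lnot P \land R) \to (P \lor \lnot R)) \land (\lnot (Q \land S) \to Q)), \lnot \lnot R  //  \lnot (((\lnot P \land R) \to (P \lor \lnot R)) \land (\lnot (Q \land S) \to Q)), \lnot R.
  branch 1 (add (((\lnot P \land R) \to (P \lor \lnot R)) \land (\lnot (Q \land S) \to Q)), \lnot \lnot R):
    (((\lnot P \land R) \to (P \lor \lnot R)) \land (\lnot (Q \land S) \to Q)): α-rule — add ((\lnot P \land R) \to (P \lor \lnot R)), (\lnot (Q \land S) \to Q).
    ((\lnot P \land R) \to (P \lor \lnot R)): β-rule — branch into \lnot (\lnot P \land R)  //  (P \lor \lnot R).
      branch 1.1 (add \lnot (\lnot P \land R)):
        (\lnot (Q \land S) \to Q): β-rule — branch into \lnot \lnot (Q \land S)  //  Q.
          branch 1.1.1 (add \lnot \lnot (Q \land S)):
            \lnot \lnot (Q \land S): α-rule — add Q, S.
            \lnot (\lnot P \land R): β-rule — branch into \lnot \lnot P  //  \lnot R.
              branch 1.1.1.1 (add \lnot \lnot P):
                ○ open, literals {P=1, Q=1, R=1, S=1}.
              branch 1.1.1.2 (add \lnot R):
                × closes — contains both R and \lnot R.
          branch 1.1.2 (add Q):
            \lnot (\lnot P \land R): β-rule — branch into \lnot \lnot P  //  \lnot R.
              branch 1.1.2.1 (add \lnot \lnot P):
                ○ open, literals {P=1, Q=1, R=1}.
              branch 1.1.2.2 (add \lnot R):
                × closes — contains both R and \lnot R.
      branch 1.2 (add (P \lor \lnot R)):
        (\lnot (Q \land S) \to Q): β-rule — branch into \lnot \lnot (Q \land S)  //  Q.
          branch 1.2.1 (add \lnot \lnot (Q \land S)):
            \lnot \lnot (Q \land S): α-rule — add Q, S.
            (P \lor \lnot R): β-rule — branch into P  //  \lnot R.
              branch 1.2.1.1 (add P):
                ○ open, literals {P=1, Q=1, R=1, S=1}.
              branch 1.2.1.2 (add \lnot R):
                × closes — contains both R and \lnot R.
          branch 1.2.2 (add Q):
            (P \lor \lnot R): β-rule — branch into P  //  \lnot R.
              branch 1.2.2.1 (add P):
                ○ open, literals {P=1, Q=1, R=1}.
              branch 1.2.2.2 (add \lnot R):
                × closes — contains both R and \lnot R.
  branch 2 (add \lnot (((\lnot P \land R) \to (P \lor \lnot R)) \land (\lnot (Q \land S) \to Q)), \lnot R):
    \lnot (((\lnot P \land R) \to (P \lor \lnot R)) \land (\lnot (Q \land S) \to Q)): β-rule — branch into \lnot ((\lnot P \land R) \to (P \lor \lnot R))  //  \lnot (\lnot (Q \land S) \to Q).
      branch 2.1 (add \lnot ((\lnot P \land R) \to (P \lor \lnot R))):
        \lnot ((\lnot P \land R) \to (P \lor \lnot R)): α-rule — add (\lnot P \land R), \lnot (P \lor \lnot R).
        (\lnot P \land R): α-rule — add \lnot P, R.
        × closes — contains both R and \lnot R.
      branch 2.2 (add \lnot (\lnot (Q \land S) \to Q)):
        \lnot (\lnot (Q \land S) \to Q): α-rule — add \lnot (Q \land S), \lnot Q.
        \lnot (Q \land S): β-rule — branch into \lnot Q  //  \lnot S.
          branch 2.2.1 (add \lnot Q):
            ○ open, literals {Q=0, R=0}.
          branch 2.2.2 (add \lnot S):
            ○ open, literals {Q=0, R=0, S=0}.
5 branches closed, 6 open.
Each open branch fixes some atoms; the unmentioned ones are free. Counting distinct full assignments: branch {P=1, Q=1, R=1, S=1} (T) contributes 2 new; branch {P=1, Q=1, R=1} (S, T) contributes 2 new; branch {P=1, Q=1, R=1, S=1} (T) contributes 0 new; branch {P=1, Q=1, R=1} (S, T) contributes 0 new; branch {Q=0, R=0} (P, S, T) contributes 8 new; branch {Q=0, R=0, S=0} (P, T) contributes 0 new. Total: 12.

12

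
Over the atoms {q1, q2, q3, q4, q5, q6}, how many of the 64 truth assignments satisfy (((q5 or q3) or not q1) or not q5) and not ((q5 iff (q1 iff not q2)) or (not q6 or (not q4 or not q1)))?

4

Initial set: {((((q5 or q3) or not q1) or not q5) and not ((q5 iff (q1 iff not q2)) or (not q6 or (not q4 or not q1))))}.
((((q5 or q3) or not q1) or not q5) and not ((q5 iff (q1 iff not q2)) or (not q6 or (not q4 or not q1)))): α-rule — add (((q5 or q3) or not q1) or not q5), not ((q5 iff (q1 iff not q2)) or (not q6 or (not q4 or not q1))).
not ((q5 iff (q1 iff not q2)) or (not q6 or (not q4 or not q1))): α-rule — add not (q5 iff (q1 iff not q2)), not (not q6 or (not q4 or not q1)).
not (not q6 or (not q4 or not q1)): α-rule — add not not q6, not (not q4 or not q1).
not (not q4 or not q1): α-rule — add not not q4, not not q1.
(((q5 or q3) or not q1) or not q5): β-rule — branch into ((q5 or q3) or not q1)  //  not q5.
  branch 1 (add ((q5 or q3) or not q1)):
    not (q5 iff (q1 iff not q2)): β-rule — branch into q5, not (q1 iff not q2)  //  not q5, (q1 iff not q2).
      branch 1.1 (add q5, not (q1 iff not q2)):
        ((q5 or q3) or not q1): β-rule — branch into (q5 or q3)  //  not q1.
          branch 1.1.1 (add (q5 or q3)):
            not (q1 iff not q2): β-rule — branch into q1, not not q2  //  not q1, not q2.
              branch 1.1.1.1 (add q1, not not q2):
                (q5 or q3): β-rule — branch into q5  //  q3.
                  branch 1.1.1.1.1 (add q5):
                    ○ open, literals {q1=1, q2=1, q4=1, q5=1, q6=1}.
                  branch 1.1.1.1.2 (add q3):
                    ○ open, literals {q1=1, q2=1, q3=1, q4=1, q5=1, q6=1}.
              branch 1.1.1.2 (add not q1, not q2):
                × closes — contains both q1 and not q1.
          branch 1.1.2 (add not q1):
            × closes — contains both q1 and not q1.
      branch 1.2 (add not q5, (q1 iff not q2)):
        ((q5 or q3) or not q1): β-rule — branch into (q5 or q3)  //  not q1.
          branch 1.2.1 (add (q5 or q3)):
            (q1 iff not q2): β-rule — branch into q1, not q2  //  not q1, not not q2.
              branch 1.2.1.1 (add q1, not q2):
                (q5 or q3): β-rule — branch into q5  //  q3.
                  branch 1.2.1.1.1 (add q5):
                    × closes — contains both q5 and not q5.
                  branch 1.2.1.1.2 (add q3):
                    ○ open, literals {q1=1, q2=0, q3=1, q4=1, q5=0, q6=1}.
              branch 1.2.1.2 (add not q1, not not q2):
                × closes — contains both q1 and not q1.
          branch 1.2.2 (add not q1):
            × closes — contains both q1 and not q1.
  branch 2 (add not q5):
    not (q5 iff (q1 iff not q2)): β-rule — branch into q5, not (q1 iff not q2)  //  not q5, (q1 iff not q2).
      branch 2.1 (add q5, not (q1 iff not q2)):
        × closes — contains both q5 and not q5.
      branch 2.2 (add not q5, (q1 iff not q2)):
        (q1 iff not q2): β-rule — branch into q1, not q2  //  not q1, not not q2.
          branch 2.2.1 (add q1, not q2):
            ○ open, literals {q1=1, q2=0, q4=1, q5=0, q6=1}.
          branch 2.2.2 (add not q1, not not q2):
            × closes — contains both q1 and not q1.
7 branches closed, 4 open.
Each open branch fixes some atoms; the unmentioned ones are free. Counting distinct full assignments: branch {q1=1, q2=1, q4=1, q5=1, q6=1} (q3) contributes 2 new; branch {q1=1, q2=1, q3=1, q4=1, q5=1, q6=1} (none free) contributes 0 new; branch {q1=1, q2=0, q3=1, q4=1, q5=0, q6=1} (none free) contributes 1 new; branch {q1=1, q2=0, q4=1, q5=0, q6=1} (q3) contributes 1 new. Total: 4.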